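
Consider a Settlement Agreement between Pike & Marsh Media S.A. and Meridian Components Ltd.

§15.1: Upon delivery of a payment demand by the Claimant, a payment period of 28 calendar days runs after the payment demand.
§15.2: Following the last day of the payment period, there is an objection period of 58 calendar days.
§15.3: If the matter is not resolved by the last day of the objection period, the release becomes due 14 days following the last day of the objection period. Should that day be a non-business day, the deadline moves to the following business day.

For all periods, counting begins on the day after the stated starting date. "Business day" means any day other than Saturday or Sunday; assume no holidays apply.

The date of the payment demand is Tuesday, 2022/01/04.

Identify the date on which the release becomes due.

2022/04/14

Adding 28 calendar days to 2022/01/04 gives 2022/02/01, which is the last day of the payment period.
Adding 58 calendar days to 2022/02/01 gives 2022/03/31, which is the last day of the objection period.
Adding 14 calendar days to 2022/03/31 gives 2022/04/14, which is the date on which the release becomes due. 2022/04/14 is a Thursday, so no roll-forward applies.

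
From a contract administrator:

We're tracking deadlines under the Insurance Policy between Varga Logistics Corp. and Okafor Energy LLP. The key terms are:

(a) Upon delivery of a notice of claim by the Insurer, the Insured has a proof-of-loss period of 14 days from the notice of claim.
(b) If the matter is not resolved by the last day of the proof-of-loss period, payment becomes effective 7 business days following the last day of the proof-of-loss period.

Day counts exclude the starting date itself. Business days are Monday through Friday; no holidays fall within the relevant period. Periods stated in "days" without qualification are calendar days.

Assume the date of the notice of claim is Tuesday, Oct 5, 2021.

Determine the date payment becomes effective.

The last day of the proof-of-loss period: 14 calendar days after Oct 5, 2021 is Oct 19, 2021.
The date payment becomes effective: 7 business days after Tuesday, Oct 19, 2021, skipping weekends — Oct 20, Oct 21, Oct 22, Oct 25, Oct 26, Oct 27, Oct 28 — lands on Thursday, Oct 28, 2021.

Oct 28, 2021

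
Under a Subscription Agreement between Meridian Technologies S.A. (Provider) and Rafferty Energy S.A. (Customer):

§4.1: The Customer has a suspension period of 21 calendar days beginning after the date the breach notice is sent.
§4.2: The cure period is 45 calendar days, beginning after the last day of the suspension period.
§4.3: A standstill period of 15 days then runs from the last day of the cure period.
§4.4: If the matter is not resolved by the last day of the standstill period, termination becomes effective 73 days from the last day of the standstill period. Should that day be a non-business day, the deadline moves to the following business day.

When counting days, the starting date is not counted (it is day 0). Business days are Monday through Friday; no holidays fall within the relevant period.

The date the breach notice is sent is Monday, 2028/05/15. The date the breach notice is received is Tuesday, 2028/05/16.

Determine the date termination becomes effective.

2028/10/16

The last day of the suspension period: 21 calendar days after 2028/05/15 is 2028/06/05.
The last day of the cure period: 45 calendar days after 2028/06/05 is 2028/07/20.
The last day of the standstill period: 2028/07/20 + 15 days = 2028/08/04.
The date termination becomes effective: 2028/08/04 + 73 days = 2028/10/16. 2028/10/16 is a Monday, so no roll-forward applies.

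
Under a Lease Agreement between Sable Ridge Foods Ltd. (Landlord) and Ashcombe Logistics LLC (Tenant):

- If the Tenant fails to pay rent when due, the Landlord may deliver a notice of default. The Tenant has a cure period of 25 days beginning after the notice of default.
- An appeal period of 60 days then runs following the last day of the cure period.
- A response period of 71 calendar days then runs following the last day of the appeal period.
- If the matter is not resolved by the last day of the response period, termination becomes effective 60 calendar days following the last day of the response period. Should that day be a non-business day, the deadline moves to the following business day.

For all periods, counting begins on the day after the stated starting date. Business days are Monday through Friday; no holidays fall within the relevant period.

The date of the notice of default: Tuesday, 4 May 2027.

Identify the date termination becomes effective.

6 December 2027

The last day of the cure period: 25 calendar days after 4 May 2027 is 29 May 2027.
The last day of the appeal period: 60 calendar days after 29 May 2027 is 28 July 2027.
The last day of the response period: 28 July 2027 + 71 days = 7 October 2027.
The date termination becomes effective: 7 October 2027 + 60 days = 6 December 2027. 6 December 2027 is a Monday, so no roll-forward applies.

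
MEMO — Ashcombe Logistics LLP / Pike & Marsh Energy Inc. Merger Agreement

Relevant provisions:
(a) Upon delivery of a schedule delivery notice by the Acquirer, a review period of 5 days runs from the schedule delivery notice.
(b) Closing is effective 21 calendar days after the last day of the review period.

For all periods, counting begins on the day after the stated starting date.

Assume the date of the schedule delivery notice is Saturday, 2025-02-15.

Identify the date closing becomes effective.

2025-03-13

The last day of the review period: 5 calendar days after 2025-02-15 is 2025-02-20.
Adding 21 calendar days to 2025-02-20 gives 2025-03-13, which is the date closing becomes effective.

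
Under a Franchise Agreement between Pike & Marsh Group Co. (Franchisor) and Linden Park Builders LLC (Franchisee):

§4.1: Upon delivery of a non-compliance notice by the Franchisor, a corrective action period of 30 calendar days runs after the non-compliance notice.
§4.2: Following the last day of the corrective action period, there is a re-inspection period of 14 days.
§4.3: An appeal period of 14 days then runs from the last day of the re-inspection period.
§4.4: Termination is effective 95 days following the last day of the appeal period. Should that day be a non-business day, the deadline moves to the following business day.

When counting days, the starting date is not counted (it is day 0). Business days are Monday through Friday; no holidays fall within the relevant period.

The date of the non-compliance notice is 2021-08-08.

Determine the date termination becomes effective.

Adding 30 calendar days to 2021-08-08 gives 2021-09-07, which is the last day of the corrective action period.
Adding 14 calendar days to 2021-09-07 gives 2021-09-21, which is the last day of the re-inspection period.
The last day of the appeal period: 2021-09-21 + 14 days = 2021-10-05.
The date termination becomes effective: 2021-10-05 + 95 days = 2022-01-08. That falls on a Saturday, so it rolls to the next business day, Monday, 2022-01-10.

2022-01-10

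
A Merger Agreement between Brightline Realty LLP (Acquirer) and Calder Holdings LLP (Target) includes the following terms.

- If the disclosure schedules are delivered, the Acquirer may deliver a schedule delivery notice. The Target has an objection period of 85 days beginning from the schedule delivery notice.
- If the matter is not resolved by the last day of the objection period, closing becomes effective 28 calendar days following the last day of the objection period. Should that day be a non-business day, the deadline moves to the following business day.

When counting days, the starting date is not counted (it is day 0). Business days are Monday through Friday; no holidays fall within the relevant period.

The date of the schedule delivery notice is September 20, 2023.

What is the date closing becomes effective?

Adding 85 calendar days to September 20, 2023 gives December 14, 2023, which is the last day of the objection period.
The date closing becomes effective: December 14, 2023 + 28 days = January 11, 2024. January 11, 2024 is a Thursday, so no roll-forward applies.

January 11, 2024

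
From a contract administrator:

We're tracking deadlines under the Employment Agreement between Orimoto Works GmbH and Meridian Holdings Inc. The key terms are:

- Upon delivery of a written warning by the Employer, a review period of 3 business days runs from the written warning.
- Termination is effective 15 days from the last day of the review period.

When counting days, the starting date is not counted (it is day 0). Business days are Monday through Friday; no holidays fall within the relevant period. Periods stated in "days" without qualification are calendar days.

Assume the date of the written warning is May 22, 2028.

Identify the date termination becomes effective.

The last day of the review period: counting 3 business days from Monday, May 22, 2028 (May 23, May 24, May 25, skipping weekends) reaches Thursday, May 25, 2028.
Adding 15 calendar days to May 25, 2028 gives Jun 9, 2028, which is the date termination becomes effective.

Jun 9, 2028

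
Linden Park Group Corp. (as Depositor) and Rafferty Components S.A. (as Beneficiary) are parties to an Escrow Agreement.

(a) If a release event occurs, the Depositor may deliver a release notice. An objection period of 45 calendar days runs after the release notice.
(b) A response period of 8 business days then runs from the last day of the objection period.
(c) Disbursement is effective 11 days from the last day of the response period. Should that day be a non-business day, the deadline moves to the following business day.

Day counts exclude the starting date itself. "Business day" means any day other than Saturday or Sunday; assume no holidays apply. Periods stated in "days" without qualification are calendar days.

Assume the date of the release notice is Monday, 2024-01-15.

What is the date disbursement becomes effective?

Adding 45 calendar days to 2024-01-15 gives 2024-02-29, which is the last day of the objection period.
The last day of the response period: counting 8 business days from Thursday, 2024-02-29 (Mar 1, Mar 4, Mar 5, Mar 6, Mar 7, Mar 8, Mar 11, Mar 12, skipping weekends) reaches Tuesday, 2024-03-12.
The date disbursement becomes effective: 11 calendar days after 2024-03-12 is 2024-03-23. That falls on a Saturday, so it rolls to the next business day, Monday, 2024-03-25.

2024-03-25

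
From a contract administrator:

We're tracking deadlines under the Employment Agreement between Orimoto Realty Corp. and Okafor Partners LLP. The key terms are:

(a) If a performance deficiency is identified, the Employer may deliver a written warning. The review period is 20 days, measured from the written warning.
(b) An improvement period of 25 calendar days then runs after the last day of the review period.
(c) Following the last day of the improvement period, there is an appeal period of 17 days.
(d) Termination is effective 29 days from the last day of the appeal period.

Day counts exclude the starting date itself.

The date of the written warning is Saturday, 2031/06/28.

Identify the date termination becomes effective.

2031/09/27

Adding 20 calendar days to 2031/06/28 gives 2031/07/18, which is the last day of the review period.
Adding 25 calendar days to 2031/07/18 gives 2031/08/12, which is the last day of the improvement period.
Adding 17 calendar days to 2031/08/12 gives 2031/08/29, which is the last day of the appeal period.
The date termination becomes effective: 29 calendar days after 2031/08/29 is 2031/09/27.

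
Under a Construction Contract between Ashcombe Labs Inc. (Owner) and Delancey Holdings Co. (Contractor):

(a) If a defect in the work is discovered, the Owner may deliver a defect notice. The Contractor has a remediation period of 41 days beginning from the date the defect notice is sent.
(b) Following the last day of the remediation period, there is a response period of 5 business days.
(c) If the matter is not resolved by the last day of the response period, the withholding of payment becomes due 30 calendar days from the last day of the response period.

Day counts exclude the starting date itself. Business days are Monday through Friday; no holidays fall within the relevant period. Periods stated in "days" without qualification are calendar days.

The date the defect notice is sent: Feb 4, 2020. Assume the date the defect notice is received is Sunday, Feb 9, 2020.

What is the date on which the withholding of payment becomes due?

The last day of the remediation period: Feb 4, 2020 + 41 days = Mar 16, 2020.
The last day of the response period: counting 5 business days from Monday, Mar 16, 2020 (Mar 17, Mar 18, Mar 19, Mar 20, Mar 23, skipping weekends) reaches Monday, Mar 23, 2020.
Adding 30 calendar days to Mar 23, 2020 gives Apr 22, 2020, which is the date on which the withholding of payment becomes due.

Apr 22, 2020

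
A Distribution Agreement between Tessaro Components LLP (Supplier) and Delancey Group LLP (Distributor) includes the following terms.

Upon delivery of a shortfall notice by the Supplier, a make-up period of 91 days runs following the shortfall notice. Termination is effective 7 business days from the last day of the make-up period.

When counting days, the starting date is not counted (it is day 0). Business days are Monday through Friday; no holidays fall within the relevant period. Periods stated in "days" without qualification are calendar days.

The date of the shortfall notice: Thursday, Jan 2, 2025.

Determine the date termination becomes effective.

Apr 14, 2025

The last day of the make-up period: Jan 2, 2025 + 91 days = Apr 3, 2025.
From Thursday, Apr 3, 2025, 7 business days (Apr 4, Apr 7, Apr 8, Apr 9, Apr 10, Apr 11, Apr 14, skipping weekends) brings us to Monday, Apr 14, 2025, which is the date termination becomes effective.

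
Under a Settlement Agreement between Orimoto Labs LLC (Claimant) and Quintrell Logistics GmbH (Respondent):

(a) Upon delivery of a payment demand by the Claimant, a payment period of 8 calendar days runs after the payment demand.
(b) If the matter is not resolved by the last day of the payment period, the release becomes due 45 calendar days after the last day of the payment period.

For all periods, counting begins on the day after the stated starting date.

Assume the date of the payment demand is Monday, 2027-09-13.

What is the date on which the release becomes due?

Adding 8 calendar days to 2027-09-13 gives 2027-09-21, which is the last day of the payment period.
The date on which the release becomes due: 2027-09-21 + 45 days = 2027-11-05.

2027-11-05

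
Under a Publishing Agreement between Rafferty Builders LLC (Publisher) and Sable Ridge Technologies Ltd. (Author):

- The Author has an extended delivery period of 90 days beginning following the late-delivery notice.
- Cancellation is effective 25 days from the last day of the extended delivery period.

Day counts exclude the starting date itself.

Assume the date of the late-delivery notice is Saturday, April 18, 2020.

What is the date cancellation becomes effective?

August 11, 2020

The last day of the extended delivery period: 90 calendar days after April 18, 2020 is July 17, 2020.
The date cancellation becomes effective: July 17, 2020 + 25 days = August 11, 2020.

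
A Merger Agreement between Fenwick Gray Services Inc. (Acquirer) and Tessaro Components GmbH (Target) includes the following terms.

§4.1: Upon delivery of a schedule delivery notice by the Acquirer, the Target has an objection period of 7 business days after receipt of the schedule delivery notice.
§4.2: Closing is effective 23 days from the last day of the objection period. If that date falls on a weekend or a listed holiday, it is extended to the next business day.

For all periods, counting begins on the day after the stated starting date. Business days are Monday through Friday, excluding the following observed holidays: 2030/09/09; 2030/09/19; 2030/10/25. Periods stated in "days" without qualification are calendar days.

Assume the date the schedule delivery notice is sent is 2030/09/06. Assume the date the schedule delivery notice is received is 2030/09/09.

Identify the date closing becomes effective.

2030/10/11

The last day of the objection period: 7 business days after Monday, 2030/09/09, skipping weekends — Sep 10, Sep 11, Sep 12, Sep 13, Sep 16, Sep 17, Sep 18 — lands on Wednesday, 2030/09/18.
The date closing becomes effective: 2030/09/18 + 23 days = 2030/10/11. 2030/10/11 is a Friday and is not a listed holiday, so no roll-forward applies.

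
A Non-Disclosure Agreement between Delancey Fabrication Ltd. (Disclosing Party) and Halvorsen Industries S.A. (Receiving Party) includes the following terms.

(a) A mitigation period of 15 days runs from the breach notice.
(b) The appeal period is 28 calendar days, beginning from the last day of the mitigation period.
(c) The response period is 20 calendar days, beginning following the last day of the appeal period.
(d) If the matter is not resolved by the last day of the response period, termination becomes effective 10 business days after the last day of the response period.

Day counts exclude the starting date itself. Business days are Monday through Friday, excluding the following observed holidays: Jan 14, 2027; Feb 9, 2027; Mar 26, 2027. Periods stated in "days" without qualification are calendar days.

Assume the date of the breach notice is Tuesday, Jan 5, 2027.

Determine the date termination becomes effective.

The last day of the mitigation period: 15 calendar days after Jan 5, 2027 is Jan 20, 2027.
The last day of the appeal period: 28 calendar days after Jan 20, 2027 is Feb 17, 2027.
The last day of the response period: Feb 17, 2027 + 20 days = Mar 9, 2027.
From Tuesday, Mar 9, 2027, 10 business days (Mar 10, Mar 11, Mar 12, Mar 15, Mar 16, Mar 17, Mar 18, Mar 19, Mar 22, Mar 23, skipping weekends) brings us to Tuesday, Mar 23, 2027, which is the date termination becomes effective.

Mar 23, 2027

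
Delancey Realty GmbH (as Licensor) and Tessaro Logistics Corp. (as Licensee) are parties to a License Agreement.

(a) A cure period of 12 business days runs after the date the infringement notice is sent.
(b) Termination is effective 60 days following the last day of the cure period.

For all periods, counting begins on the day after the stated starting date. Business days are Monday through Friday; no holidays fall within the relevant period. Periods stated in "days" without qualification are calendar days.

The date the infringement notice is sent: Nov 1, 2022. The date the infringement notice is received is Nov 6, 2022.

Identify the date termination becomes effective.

Jan 16, 2023

The last day of the cure period: 12 business days after Tuesday, Nov 1, 2022, skipping weekends — Nov 2, Nov 3, Nov 4, Nov 7, …, Nov 15, Nov 16, Nov 17 — lands on Thursday, Nov 17, 2022.
Adding 60 calendar days to Nov 17, 2022 gives Jan 16, 2023, which is the date termination becomes effective.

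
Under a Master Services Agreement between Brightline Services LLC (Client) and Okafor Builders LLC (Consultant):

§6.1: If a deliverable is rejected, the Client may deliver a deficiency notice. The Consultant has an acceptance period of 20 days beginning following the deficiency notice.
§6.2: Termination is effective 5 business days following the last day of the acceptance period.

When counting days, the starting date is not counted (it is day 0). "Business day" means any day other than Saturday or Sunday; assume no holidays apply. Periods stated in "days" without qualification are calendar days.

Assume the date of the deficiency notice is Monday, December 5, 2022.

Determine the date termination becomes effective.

Adding 20 calendar days to December 5, 2022 gives December 25, 2022, which is the last day of the acceptance period.
The date termination becomes effective: 5 business days after Sunday, December 25, 2022, skipping weekends — Dec 26, Dec 27, Dec 28, Dec 29, Dec 30 — lands on Friday, December 30, 2022.

December 30, 2022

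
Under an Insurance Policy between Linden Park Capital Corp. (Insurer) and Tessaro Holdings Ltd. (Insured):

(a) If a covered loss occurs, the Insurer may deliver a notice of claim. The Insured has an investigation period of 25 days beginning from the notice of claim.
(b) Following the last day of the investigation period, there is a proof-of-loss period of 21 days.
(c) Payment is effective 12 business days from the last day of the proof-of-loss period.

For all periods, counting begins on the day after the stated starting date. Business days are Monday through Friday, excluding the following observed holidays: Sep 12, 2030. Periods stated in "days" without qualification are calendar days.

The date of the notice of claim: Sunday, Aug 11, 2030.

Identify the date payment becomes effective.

The last day of the investigation period: Aug 11, 2030 + 25 days = Sep 5, 2030.
Adding 21 calendar days to Sep 5, 2030 gives Sep 26, 2030, which is the last day of the proof-of-loss period.
From Thursday, Sep 26, 2030, 12 business days (Sep 27, Sep 30, Oct 1, Oct 2, …, Oct 10, Oct 11, Oct 14, skipping weekends) brings us to Monday, Oct 14, 2030, which is the date payment becomes effective.

Oct 14, 2030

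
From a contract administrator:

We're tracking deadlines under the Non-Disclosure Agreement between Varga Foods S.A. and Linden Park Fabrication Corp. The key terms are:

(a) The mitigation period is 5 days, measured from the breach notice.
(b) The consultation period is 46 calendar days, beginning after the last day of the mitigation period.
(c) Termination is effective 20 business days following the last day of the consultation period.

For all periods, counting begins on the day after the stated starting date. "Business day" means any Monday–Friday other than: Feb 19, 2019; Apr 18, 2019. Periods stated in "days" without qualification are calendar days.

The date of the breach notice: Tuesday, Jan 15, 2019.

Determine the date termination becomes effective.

Adding 5 calendar days to Jan 15, 2019 gives Jan 20, 2019, which is the last day of the mitigation period.
Adding 46 calendar days to Jan 20, 2019 gives Mar 7, 2019, which is the last day of the consultation period.
From Thursday, Mar 7, 2019, 20 business days (Mar 8, Mar 11, Mar 12, Mar 13, …, Apr 2, Apr 3, Apr 4, skipping weekends) brings us to Thursday, Apr 4, 2019, which is the date termination becomes effective.

Apr 4, 2019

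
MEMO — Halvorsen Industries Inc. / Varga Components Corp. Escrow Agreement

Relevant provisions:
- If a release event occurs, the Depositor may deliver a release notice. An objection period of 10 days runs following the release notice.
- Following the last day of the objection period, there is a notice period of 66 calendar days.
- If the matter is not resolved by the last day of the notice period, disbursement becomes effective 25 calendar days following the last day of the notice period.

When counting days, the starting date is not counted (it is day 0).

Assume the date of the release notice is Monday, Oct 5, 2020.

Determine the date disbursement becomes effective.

The last day of the objection period: Oct 5, 2020 + 10 days = Oct 15, 2020.
Adding 66 calendar days to Oct 15, 2020 gives Dec 20, 2020, which is the last day of the notice period.
The date disbursement becomes effective: Dec 20, 2020 + 25 days = Jan 14, 2021.

Jan 14, 2021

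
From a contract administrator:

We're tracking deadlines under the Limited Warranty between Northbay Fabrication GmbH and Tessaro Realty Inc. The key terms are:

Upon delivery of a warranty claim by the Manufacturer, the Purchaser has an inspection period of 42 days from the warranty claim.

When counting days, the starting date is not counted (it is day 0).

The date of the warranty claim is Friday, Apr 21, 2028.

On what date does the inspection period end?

The last day of the inspection period: Apr 21, 2028 + 42 days = Jun 2, 2028.

Jun 2, 2028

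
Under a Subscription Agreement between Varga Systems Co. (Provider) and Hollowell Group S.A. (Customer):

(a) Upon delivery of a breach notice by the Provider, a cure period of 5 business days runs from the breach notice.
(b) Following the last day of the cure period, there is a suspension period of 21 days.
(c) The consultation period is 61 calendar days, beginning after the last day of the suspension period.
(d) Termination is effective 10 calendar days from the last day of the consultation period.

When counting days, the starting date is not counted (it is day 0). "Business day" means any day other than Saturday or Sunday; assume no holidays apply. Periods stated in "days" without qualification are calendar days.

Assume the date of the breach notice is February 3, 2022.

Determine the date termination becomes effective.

The last day of the cure period: counting 5 business days from Thursday, February 3, 2022 (Feb 4, Feb 7, Feb 8, Feb 9, Feb 10, skipping weekends) reaches Thursday, February 10, 2022.
Adding 21 calendar days to February 10, 2022 gives March 3, 2022, which is the last day of the suspension period.
The last day of the consultation period: March 3, 2022 + 61 days = May 3, 2022.
Adding 10 calendar days to May 3, 2022 gives May 13, 2022, which is the date termination becomes effective.

May 13, 2022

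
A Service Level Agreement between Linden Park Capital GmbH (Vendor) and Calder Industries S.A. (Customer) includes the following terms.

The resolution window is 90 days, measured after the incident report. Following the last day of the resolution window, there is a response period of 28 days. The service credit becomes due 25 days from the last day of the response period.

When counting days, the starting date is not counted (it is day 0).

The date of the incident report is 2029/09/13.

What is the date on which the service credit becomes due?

2030/02/03

The last day of the resolution window: 2029/09/13 + 90 days = 2029/12/12.
The last day of the response period: 28 calendar days after 2029/12/12 is 2030/01/09.
Adding 25 calendar days to 2030/01/09 gives 2030/02/03, which is the date on which the service credit becomes due.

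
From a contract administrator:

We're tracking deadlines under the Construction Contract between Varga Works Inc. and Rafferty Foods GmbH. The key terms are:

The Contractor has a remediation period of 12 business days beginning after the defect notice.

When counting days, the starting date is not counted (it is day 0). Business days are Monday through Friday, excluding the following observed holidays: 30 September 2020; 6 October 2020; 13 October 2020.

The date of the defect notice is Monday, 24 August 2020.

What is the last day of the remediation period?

From Monday, 24 August 2020, 12 business days (Aug 25, Aug 26, Aug 27, Aug 28, …, Sep 7, Sep 8, Sep 9, skipping weekends) brings us to Wednesday, 9 September 2020, which is the last day of the remediation period.

9 September 2020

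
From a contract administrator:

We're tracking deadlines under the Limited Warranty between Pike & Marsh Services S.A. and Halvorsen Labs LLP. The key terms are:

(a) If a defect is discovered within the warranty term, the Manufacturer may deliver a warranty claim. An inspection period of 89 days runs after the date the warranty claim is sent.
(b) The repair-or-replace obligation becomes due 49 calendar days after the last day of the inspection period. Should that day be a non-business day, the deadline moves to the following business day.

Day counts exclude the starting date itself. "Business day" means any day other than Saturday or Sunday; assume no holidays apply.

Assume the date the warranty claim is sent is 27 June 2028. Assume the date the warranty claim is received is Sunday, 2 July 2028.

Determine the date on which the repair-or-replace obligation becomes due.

13 November 2028

The last day of the inspection period: 89 calendar days after 27 June 2028 is 24 September 2028.
The date on which the repair-or-replace obligation becomes due: 24 September 2028 + 49 days = 12 November 2028. That falls on a Sunday, so it rolls to the next business day, Monday, 13 November 2028.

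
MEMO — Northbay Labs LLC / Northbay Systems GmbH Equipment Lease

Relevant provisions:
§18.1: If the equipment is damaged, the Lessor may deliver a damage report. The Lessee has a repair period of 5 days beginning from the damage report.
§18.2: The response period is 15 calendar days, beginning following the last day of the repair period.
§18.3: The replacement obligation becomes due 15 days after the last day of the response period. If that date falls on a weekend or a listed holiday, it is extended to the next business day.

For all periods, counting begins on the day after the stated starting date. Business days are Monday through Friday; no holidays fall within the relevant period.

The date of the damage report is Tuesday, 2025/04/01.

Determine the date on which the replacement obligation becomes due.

The last day of the repair period: 5 calendar days after 2025/04/01 is 2025/04/06.
Adding 15 calendar days to 2025/04/06 gives 2025/04/21, which is the last day of the response period.
The date on which the replacement obligation becomes due: 2025/04/21 + 15 days = 2025/05/06. 2025/05/06 is a Tuesday, so no roll-forward applies.

2025/05/06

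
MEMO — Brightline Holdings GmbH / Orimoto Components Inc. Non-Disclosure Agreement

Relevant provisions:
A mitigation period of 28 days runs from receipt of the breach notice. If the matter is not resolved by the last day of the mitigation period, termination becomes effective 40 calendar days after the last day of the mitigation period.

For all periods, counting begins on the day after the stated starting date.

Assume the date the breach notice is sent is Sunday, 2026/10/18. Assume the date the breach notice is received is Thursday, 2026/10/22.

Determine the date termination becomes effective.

Adding 28 calendar days to 2026/10/22 gives 2026/11/19, which is the last day of the mitigation period.
The date termination becomes effective: 2026/11/19 + 40 days = 2026/12/29.

2026/12/29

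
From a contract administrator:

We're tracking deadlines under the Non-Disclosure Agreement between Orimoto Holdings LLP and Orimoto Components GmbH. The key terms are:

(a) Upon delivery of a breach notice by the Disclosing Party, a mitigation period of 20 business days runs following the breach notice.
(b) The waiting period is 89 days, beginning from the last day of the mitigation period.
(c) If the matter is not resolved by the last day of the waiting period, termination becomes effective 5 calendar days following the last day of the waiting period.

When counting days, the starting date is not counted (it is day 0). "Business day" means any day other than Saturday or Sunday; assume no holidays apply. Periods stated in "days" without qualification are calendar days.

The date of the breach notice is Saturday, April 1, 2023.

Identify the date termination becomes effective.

July 31, 2023

The last day of the mitigation period: counting 20 business days from Saturday, April 1, 2023 (Apr 3, Apr 4, Apr 5, Apr 6, …, Apr 26, Apr 27, Apr 28, skipping weekends) reaches Friday, April 28, 2023.
Adding 89 calendar days to April 28, 2023 gives July 26, 2023, which is the last day of the waiting period.
The date termination becomes effective: July 26, 2023 + 5 days = July 31, 2023.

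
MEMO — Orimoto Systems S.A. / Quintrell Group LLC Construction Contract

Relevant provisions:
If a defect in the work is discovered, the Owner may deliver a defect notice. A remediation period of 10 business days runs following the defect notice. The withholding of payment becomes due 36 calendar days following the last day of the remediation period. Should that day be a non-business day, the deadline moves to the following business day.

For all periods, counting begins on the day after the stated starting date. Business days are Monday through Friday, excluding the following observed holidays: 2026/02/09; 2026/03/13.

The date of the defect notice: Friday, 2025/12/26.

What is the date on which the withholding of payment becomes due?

2026/02/16

From Friday, 2025/12/26, 10 business days (Dec 29, Dec 30, Dec 31, Jan 1, Jan 2, Jan 5, Jan 6, Jan 7, Jan 8, Jan 9, skipping weekends) brings us to Friday, 2026/01/09, which is the last day of the remediation period.
The date on which the withholding of payment becomes due: 36 calendar days after 2026/01/09 is 2026/02/14. That falls on a Saturday, so it rolls to the next business day, Monday, 2026/02/16.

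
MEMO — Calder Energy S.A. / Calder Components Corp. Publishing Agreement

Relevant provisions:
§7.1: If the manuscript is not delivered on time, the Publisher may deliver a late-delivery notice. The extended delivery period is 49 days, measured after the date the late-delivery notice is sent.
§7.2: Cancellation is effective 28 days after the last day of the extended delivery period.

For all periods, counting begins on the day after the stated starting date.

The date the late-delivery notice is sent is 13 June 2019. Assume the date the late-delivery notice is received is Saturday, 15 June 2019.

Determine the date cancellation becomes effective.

Adding 49 calendar days to 13 June 2019 gives 1 August 2019, which is the last day of the extended delivery period.
The date cancellation becomes effective: 1 August 2019 + 28 days = 29 August 2019.

29 August 2019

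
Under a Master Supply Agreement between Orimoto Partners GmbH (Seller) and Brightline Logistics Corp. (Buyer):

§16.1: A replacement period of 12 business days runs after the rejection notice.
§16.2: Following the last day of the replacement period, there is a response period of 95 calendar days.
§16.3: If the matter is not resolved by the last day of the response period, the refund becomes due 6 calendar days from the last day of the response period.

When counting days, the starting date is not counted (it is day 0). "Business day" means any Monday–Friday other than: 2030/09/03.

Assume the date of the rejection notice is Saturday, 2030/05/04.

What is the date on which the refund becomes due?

2030/08/30

From Saturday, 2030/05/04, 12 business days (May 6, May 7, May 8, May 9, …, May 17, May 20, May 21, skipping weekends) brings us to Tuesday, 2030/05/21, which is the last day of the replacement period.
The last day of the response period: 2030/05/21 + 95 days = 2030/08/24.
The date on which the refund becomes due: 2030/08/24 + 6 days = 2030/08/30.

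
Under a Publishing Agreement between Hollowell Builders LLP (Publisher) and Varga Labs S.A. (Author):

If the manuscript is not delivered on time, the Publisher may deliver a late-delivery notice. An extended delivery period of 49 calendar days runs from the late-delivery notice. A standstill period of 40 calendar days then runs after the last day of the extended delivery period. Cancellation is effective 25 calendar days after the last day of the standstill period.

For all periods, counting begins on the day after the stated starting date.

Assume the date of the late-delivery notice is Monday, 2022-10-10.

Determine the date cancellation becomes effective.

2023-02-01

Adding 49 calendar days to 2022-10-10 gives 2022-11-28, which is the last day of the extended delivery period.
The last day of the standstill period: 40 calendar days after 2022-11-28 is 2023-01-07.
Adding 25 calendar days to 2023-01-07 gives 2023-02-01, which is the date cancellation becomes effective.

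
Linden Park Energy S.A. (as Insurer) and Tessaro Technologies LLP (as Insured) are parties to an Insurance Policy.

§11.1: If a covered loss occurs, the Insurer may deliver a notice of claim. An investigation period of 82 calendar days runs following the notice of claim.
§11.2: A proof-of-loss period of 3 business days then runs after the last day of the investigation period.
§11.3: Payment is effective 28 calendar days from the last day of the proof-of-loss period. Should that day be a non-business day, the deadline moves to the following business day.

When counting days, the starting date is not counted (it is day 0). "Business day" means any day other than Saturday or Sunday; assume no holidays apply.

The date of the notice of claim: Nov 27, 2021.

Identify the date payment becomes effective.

Mar 22, 2022

The last day of the investigation period: Nov 27, 2021 + 82 days = Feb 17, 2022.
From Thursday, Feb 17, 2022, 3 business days (Feb 18, Feb 21, Feb 22, skipping weekends) brings us to Tuesday, Feb 22, 2022, which is the last day of the proof-of-loss period.
Adding 28 calendar days to Feb 22, 2022 gives Mar 22, 2022, which is the date payment becomes effective. Mar 22, 2022 is a Tuesday, so no roll-forward applies.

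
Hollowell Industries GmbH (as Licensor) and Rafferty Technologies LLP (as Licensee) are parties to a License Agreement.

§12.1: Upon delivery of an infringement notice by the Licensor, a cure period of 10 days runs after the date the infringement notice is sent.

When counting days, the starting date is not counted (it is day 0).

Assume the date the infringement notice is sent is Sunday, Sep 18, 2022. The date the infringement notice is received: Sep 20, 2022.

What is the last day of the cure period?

Sep 28, 2022

The last day of the cure period: 10 calendar days after Sep 18, 2022 is Sep 28, 2022.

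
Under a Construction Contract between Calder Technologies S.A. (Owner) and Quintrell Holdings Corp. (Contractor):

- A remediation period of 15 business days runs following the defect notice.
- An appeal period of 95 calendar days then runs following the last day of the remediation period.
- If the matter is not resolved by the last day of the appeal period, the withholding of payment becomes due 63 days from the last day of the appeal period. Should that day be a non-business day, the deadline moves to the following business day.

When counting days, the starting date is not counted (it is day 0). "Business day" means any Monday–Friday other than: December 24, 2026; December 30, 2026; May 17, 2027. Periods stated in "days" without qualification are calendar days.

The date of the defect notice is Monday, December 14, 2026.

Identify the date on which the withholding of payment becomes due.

June 14, 2027

The last day of the remediation period: 15 business days after Monday, December 14, 2026, skipping weekends and the listed holidays on Dec 24, Dec 30 — Dec 15, Dec 16, Dec 17, Dec 18, …, Jan 4, Jan 5, Jan 6 — lands on Wednesday, January 6, 2027.
Adding 95 calendar days to January 6, 2027 gives April 11, 2027, which is the last day of the appeal period.
The date on which the withholding of payment becomes due: April 11, 2027 + 63 days = June 13, 2027. That falls on a Sunday, so it rolls to the next business day, Monday, June 14, 2027.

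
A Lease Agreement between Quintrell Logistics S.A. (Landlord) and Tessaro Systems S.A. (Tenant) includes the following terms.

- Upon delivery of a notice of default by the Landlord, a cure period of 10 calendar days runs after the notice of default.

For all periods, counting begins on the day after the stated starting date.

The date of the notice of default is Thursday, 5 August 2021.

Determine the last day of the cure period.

15 August 2021

The last day of the cure period: 5 August 2021 + 10 days = 15 August 2021.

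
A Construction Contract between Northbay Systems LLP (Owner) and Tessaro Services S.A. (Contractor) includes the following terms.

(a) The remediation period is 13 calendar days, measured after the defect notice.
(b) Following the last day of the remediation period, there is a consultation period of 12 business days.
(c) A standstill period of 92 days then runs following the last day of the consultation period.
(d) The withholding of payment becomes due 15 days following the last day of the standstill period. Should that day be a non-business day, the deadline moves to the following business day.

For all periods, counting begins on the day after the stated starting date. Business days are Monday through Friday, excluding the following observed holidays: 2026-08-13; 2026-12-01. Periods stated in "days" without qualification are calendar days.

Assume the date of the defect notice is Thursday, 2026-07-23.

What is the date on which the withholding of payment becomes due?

Adding 13 calendar days to 2026-07-23 gives 2026-08-05, which is the last day of the remediation period.
The last day of the consultation period: counting 12 business days from Wednesday, 2026-08-05 (Aug 6, Aug 7, Aug 10, Aug 11, …, Aug 20, Aug 21, Aug 24, skipping weekends and the listed holiday on Aug 13) reaches Monday, 2026-08-24.
Adding 92 calendar days to 2026-08-24 gives 2026-11-24, which is the last day of the standstill period.
Adding 15 calendar days to 2026-11-24 gives 2026-12-09, which is the date on which the withholding of payment becomes due. 2026-12-09 is a Wednesday and is not a listed holiday, so no roll-forward applies.

2026-12-09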